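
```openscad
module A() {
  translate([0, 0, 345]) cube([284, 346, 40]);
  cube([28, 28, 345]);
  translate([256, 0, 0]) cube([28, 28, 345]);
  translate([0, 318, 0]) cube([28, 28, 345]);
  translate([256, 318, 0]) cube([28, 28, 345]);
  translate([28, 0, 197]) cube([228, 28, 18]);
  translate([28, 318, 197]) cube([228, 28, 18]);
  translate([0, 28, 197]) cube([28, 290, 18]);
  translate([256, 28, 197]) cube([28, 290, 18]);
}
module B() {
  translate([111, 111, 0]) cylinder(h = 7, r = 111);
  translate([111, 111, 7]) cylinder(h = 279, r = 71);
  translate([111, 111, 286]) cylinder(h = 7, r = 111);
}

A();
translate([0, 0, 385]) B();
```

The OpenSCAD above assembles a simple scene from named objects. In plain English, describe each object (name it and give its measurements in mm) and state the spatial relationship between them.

A is a four-legged stool. The seat is 284×346 mm, 40 mm thick, top at z = 385 mm. It stands on four square legs, each 28×28 mm in cross-section, from z = 0 to the seat underside, each flush with a corner of the seat. Four stretchers, 28 mm wide and 18 mm tall, connect adjacent legs with their undersides at z = 197 mm, each running between the inner faces of the legs it joins and aligned with the legs' outer faces on the other axis.

B is a spool: two coaxial disc flanges of radius 111 mm and thickness 7 mm, joined by a core cylinder of radius 71 mm and height 279 mm. The lower flange rests on z = 0 and the three cylinders share a vertical axis.

The spool is on top of the stool.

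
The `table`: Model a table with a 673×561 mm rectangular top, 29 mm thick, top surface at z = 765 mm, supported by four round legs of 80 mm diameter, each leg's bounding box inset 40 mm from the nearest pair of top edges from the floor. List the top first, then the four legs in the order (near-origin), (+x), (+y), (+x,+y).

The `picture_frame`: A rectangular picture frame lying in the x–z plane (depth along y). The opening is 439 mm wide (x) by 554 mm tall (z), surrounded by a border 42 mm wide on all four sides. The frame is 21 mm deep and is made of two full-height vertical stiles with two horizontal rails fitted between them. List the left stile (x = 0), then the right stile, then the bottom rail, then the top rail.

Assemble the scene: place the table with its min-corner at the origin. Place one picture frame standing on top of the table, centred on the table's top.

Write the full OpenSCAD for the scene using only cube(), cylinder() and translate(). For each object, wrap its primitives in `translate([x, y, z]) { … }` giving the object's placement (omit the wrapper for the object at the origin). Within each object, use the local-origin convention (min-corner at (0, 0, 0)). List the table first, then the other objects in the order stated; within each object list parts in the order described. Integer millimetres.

translate([0, 0, 736]) cube([673, 561, 29]);
translate([80, 80, 0]) cylinder(h = 736, r = 40);
translate([593, 80, 0]) cylinder(h = 736, r = 40);
translate([80, 481, 0]) cylinder(h = 736, r = 40);
translate([593, 481, 0]) cylinder(h = 736, r = 40);
translate([75, 270, 765]) {
  cube([42, 21, 638]);
  translate([481, 0, 0]) cube([42, 21, 638]);
  translate([42, 0, 0]) cube([439, 21, 42]);
  translate([42, 0, 596]) cube([439, 21, 42]);
}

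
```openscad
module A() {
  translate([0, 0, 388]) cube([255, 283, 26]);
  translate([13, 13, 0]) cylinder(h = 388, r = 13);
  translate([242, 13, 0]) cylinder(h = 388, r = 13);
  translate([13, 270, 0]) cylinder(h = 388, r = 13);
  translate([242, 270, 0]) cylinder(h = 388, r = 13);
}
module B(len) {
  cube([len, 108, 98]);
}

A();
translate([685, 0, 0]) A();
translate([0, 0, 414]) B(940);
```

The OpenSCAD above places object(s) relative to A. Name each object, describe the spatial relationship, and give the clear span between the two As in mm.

Second stool starts at x = 685; first ends at x = 255; clear span = 685 − 255 = 430 mm.

A is a stool. B is a beam. A beam spans the tops of two stools. The clear span between the two stools is 430 mm.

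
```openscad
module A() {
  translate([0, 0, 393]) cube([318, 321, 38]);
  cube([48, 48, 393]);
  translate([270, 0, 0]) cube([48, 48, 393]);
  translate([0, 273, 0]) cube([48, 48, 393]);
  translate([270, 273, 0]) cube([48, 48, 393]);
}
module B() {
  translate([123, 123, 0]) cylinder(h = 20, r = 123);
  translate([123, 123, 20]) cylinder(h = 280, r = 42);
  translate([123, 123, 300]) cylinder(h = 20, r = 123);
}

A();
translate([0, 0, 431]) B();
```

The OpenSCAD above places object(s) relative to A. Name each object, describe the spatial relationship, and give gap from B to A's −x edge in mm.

A is a stool. B is a spool. The spool is on top of the stool. The gap from the spool to the stool's −x edge is 0 mm.

The spool's min-x is at 0; the stool's min-x is 0; gap = 0 mm.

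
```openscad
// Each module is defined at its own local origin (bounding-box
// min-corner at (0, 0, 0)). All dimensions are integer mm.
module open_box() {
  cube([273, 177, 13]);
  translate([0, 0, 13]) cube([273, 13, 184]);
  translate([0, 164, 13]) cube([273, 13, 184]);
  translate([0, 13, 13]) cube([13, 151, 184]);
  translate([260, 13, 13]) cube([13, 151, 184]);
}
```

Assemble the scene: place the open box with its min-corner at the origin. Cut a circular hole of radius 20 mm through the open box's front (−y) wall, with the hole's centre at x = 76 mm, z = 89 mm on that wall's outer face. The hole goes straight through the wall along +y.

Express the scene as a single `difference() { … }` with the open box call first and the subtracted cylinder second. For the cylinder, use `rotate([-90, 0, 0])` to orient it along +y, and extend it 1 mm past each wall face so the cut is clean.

difference() {
  open_box();
  translate([76, -1, 89]) rotate([-90, 0, 0]) cylinder(h = 15, r = 20);
}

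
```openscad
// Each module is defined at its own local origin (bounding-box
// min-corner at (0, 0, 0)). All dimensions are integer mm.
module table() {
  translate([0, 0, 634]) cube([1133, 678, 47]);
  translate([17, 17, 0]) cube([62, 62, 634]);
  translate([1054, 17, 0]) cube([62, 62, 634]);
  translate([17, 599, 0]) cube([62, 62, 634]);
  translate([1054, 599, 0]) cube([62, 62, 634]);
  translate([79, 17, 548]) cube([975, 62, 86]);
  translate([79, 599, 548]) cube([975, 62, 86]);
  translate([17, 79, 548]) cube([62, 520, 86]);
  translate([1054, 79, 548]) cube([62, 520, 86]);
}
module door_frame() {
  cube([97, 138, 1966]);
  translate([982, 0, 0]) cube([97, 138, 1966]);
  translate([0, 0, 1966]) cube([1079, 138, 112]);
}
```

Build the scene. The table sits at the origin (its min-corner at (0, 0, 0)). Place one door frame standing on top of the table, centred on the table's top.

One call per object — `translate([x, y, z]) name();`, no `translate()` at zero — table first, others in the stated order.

table();
translate([27, 270, 681]) door_frame();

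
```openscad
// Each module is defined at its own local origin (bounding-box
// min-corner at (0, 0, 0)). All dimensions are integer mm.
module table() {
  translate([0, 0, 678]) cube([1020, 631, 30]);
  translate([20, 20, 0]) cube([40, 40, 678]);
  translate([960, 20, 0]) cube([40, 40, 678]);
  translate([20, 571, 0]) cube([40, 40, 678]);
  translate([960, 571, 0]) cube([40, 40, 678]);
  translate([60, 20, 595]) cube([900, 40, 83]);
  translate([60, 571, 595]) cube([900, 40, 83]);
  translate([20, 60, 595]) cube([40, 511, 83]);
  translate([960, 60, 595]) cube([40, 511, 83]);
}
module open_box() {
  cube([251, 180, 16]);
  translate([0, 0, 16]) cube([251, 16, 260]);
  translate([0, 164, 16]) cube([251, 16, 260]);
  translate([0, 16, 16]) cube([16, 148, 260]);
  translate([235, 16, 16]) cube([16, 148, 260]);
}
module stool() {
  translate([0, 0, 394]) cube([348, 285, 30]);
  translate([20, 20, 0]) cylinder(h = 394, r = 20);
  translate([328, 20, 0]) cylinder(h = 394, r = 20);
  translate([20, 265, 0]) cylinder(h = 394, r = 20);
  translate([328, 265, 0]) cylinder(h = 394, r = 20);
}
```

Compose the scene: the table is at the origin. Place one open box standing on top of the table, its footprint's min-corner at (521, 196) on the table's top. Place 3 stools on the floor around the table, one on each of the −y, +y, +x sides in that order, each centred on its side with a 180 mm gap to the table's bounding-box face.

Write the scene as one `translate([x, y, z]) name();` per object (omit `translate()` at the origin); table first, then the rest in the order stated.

table();
translate([521, 196, 708]) open_box();
translate([336, -465, 0]) stool();
translate([336, 811, 0]) stool();
translate([1200, 173, 0]) stool();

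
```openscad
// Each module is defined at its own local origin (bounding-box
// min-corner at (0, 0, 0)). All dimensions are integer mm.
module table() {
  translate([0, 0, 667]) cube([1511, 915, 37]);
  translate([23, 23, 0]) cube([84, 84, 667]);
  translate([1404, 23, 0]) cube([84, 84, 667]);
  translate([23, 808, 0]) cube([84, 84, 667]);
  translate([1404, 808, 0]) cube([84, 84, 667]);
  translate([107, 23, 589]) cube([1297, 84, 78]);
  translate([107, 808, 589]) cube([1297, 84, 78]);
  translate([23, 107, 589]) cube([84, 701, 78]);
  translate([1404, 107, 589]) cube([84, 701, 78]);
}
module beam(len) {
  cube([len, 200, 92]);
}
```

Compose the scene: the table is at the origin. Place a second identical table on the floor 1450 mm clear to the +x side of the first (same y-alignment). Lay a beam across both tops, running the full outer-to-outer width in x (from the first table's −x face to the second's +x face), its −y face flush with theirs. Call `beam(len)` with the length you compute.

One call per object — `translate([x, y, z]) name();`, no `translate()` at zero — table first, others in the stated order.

table();
translate([2961, 0, 0]) table();
translate([0, 0, 704]) beam(4472);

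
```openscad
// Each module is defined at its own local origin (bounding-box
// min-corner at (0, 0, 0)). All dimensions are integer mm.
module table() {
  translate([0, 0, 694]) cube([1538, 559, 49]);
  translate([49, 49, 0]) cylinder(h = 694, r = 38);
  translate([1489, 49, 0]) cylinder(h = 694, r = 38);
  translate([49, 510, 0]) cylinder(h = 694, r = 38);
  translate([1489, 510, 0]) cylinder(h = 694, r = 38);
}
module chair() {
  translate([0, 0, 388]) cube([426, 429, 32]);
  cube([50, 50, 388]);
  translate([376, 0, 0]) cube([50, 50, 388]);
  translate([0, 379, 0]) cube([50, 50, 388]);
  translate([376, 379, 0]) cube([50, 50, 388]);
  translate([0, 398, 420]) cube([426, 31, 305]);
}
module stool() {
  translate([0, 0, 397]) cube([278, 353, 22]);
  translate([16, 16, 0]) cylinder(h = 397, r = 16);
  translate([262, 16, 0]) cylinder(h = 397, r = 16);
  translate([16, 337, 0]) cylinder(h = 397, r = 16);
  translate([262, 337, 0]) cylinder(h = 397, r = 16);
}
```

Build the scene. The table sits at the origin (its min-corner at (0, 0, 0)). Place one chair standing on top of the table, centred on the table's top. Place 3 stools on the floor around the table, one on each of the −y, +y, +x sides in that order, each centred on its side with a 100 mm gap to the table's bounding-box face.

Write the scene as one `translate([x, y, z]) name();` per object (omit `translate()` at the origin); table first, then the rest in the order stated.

table();
translate([556, 65, 743]) chair();
translate([630, -453, 0]) stool();
translate([630, 659, 0]) stool();
translate([1638, 103, 0]) stool();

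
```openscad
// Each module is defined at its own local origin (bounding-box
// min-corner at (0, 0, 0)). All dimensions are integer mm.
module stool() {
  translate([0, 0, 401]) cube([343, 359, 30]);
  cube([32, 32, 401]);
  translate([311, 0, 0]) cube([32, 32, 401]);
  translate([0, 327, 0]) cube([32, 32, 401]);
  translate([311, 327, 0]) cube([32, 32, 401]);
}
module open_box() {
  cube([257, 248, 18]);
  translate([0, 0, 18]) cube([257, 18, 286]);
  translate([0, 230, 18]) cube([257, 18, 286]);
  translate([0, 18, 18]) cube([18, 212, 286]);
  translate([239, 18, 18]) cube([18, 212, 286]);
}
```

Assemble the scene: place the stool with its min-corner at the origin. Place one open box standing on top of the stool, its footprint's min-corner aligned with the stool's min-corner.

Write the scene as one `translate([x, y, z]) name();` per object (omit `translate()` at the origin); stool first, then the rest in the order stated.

stool();
translate([0, 0, 431]) open_box();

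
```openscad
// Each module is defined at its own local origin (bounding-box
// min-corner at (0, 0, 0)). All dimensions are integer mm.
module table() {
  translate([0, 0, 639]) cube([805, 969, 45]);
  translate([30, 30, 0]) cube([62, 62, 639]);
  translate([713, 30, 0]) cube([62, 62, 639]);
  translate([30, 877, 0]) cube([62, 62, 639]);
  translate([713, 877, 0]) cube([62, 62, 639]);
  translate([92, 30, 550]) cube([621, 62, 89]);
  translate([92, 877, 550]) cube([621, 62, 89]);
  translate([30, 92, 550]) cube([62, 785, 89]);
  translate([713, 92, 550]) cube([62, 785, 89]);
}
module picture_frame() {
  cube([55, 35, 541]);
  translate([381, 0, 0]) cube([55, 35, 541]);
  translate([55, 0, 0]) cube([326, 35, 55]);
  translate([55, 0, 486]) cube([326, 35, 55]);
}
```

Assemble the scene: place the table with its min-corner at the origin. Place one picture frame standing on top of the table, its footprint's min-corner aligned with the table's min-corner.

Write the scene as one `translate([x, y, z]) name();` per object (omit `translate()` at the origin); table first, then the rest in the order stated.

table();
translate([0, 0, 684]) picture_frame();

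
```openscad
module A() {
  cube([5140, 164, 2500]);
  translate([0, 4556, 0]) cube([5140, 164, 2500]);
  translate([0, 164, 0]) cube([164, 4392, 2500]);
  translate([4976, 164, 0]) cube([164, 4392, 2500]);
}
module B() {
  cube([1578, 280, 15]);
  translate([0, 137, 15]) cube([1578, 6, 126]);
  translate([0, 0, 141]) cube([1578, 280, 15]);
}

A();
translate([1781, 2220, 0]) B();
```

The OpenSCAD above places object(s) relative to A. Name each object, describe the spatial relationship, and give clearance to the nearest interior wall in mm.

A is a house frame. B is an I-beam. The I-beam sits inside the house frame, centred. The clearance to the nearest interior wall is 1617 mm.

Clearances: x = 1617, y = 2056; minimum 1617 mm.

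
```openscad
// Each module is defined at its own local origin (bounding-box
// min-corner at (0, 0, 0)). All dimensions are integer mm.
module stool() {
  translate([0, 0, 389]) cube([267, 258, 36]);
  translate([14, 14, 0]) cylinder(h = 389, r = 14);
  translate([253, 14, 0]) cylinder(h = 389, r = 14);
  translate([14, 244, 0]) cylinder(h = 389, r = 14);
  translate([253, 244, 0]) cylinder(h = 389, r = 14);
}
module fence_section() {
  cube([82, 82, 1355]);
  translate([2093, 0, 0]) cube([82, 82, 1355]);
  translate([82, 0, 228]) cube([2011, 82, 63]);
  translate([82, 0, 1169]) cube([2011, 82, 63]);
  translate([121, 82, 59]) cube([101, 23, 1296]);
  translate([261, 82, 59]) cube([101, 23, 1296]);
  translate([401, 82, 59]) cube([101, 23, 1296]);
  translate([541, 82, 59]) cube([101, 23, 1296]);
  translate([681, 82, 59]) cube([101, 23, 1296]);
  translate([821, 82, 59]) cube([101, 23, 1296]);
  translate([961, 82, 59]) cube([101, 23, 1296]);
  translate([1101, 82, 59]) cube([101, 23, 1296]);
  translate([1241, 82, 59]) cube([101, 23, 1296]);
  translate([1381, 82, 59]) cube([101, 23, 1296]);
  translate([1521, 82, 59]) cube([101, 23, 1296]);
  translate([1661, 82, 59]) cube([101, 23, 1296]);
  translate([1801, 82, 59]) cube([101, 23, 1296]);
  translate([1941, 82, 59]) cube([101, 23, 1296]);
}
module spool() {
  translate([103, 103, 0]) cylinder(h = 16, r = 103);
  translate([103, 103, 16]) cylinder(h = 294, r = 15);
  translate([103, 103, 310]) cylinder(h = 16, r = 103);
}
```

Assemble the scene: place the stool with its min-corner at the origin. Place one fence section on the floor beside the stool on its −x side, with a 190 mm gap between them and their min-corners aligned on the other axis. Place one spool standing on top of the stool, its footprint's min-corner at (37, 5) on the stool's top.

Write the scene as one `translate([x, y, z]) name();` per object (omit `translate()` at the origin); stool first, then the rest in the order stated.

stool();
translate([-2365, 0, 0]) fence_section();
translate([37, 5, 425]) spool();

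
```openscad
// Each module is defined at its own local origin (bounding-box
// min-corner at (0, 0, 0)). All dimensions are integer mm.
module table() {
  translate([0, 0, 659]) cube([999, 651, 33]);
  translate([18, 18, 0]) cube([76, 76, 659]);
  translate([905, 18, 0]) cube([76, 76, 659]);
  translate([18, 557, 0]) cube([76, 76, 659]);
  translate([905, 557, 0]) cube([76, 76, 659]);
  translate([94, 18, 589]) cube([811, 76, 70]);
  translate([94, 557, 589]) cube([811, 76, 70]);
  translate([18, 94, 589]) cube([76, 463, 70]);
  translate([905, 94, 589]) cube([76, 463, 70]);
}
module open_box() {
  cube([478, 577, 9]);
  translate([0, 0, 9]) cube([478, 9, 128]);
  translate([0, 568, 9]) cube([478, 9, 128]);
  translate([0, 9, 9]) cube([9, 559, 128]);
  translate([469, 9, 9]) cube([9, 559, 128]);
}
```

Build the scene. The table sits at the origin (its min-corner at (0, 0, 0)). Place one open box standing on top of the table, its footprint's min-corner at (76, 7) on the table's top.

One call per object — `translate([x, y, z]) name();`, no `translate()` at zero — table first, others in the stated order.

table();
translate([76, 7, 692]) open_box();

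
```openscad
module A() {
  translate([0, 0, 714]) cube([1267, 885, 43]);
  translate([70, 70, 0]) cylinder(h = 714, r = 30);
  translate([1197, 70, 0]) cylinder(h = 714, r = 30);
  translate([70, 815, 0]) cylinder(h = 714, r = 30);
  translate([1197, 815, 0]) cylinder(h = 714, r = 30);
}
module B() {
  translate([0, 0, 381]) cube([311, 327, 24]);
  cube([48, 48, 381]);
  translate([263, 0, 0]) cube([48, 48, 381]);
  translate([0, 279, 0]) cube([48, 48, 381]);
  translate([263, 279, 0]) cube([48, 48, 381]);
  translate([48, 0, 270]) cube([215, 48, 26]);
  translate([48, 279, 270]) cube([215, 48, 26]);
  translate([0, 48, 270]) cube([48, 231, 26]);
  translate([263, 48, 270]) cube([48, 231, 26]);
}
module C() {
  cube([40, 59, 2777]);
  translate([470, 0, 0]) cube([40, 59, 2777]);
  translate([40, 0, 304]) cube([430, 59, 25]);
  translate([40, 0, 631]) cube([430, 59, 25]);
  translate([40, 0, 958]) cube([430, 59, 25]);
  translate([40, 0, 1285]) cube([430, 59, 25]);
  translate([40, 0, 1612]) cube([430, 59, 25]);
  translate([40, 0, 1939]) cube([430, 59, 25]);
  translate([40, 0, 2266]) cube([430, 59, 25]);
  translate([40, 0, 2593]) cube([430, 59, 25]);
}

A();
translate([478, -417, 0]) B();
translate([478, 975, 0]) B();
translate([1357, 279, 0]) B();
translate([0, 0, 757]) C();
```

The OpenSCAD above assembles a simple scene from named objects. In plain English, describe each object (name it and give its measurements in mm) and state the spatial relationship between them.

A is a rectangular dining table. The top is 1267×885×43 mm with its upper surface at z = 757 mm. It stands on four round legs of 60 mm diameter, each leg's bounding box inset 40 mm from the nearest pair of top edges, running from the floor to the underside of the top.

B is a four-legged stool. The seat is 311×327 mm, 24 mm thick, top at z = 405 mm. It stands on four square legs, each 48×48 mm in cross-section, from z = 0 to the seat underside, each flush with a corner of the seat. Four stretchers, 48 mm wide and 26 mm tall, connect adjacent legs with their undersides at z = 270 mm, each running between the inner faces of the legs it joins and aligned with the legs' outer faces on the other axis.

C is a wooden ladder with two side rails of 40×59 mm section and 2777 mm height, set 510 mm apart overall. Between them run 8 rectangular rungs (59 mm deep, 25 mm thick), front faces flush with the rails' −y face. The bottom of the first rung is 304 mm above the floor and each subsequent rung is 327 mm higher than the one below.

Three stools sit around the table at the −y, +y, +x sides. The ladder is on top of the table.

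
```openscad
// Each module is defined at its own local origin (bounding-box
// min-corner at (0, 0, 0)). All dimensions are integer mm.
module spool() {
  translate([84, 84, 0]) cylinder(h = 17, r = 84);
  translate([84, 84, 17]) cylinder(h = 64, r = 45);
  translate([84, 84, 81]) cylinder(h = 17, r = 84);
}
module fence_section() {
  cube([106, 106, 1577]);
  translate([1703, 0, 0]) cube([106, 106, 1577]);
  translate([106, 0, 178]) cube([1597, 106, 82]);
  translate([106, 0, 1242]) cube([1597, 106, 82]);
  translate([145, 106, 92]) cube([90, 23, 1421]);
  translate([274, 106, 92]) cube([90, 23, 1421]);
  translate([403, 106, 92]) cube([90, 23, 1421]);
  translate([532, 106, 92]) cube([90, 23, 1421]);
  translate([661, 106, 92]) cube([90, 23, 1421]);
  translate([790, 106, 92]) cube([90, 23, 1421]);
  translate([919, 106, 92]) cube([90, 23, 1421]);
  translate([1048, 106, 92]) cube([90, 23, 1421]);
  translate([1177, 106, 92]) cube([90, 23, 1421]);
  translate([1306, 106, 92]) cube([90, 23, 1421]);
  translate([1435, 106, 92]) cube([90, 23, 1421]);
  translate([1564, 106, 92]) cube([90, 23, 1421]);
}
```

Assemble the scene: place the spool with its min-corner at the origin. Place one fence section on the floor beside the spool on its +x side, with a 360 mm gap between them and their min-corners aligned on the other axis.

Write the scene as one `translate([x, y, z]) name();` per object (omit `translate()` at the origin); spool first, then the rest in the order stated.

spool();
translate([528, 0, 0]) fence_section();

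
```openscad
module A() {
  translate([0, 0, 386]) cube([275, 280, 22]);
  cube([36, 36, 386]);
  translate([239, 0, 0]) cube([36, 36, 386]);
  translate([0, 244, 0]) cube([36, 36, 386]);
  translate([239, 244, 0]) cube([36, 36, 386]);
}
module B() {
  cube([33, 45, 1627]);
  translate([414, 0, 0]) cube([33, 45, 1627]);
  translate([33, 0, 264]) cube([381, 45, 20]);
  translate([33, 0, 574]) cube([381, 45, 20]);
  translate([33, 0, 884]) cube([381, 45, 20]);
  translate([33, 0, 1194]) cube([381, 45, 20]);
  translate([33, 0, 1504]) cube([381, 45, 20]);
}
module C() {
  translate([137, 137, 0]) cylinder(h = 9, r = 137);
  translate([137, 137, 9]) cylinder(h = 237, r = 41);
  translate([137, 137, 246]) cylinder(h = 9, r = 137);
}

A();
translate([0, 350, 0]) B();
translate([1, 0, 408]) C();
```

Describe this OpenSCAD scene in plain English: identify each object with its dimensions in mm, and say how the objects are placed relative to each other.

A is a four-legged stool. The seat is a 275×280×22 mm slab whose top surface is at z = 408 mm; four square legs, each 36×36 mm in cross-section, run from the floor (z = 0) to the underside of the seat, each flush with a corner of the seat.

B is a wooden ladder with two side rails of 33×45 mm section and 1627 mm height, set 447 mm apart overall. Between them run 5 rectangular rungs (45 mm deep, 20 mm thick), front faces flush with the rails' −y face. The bottom of the first rung is 264 mm above the floor and each subsequent rung is 310 mm higher than the one below.

C is a spool: two coaxial disc flanges of radius 137 mm and thickness 9 mm, joined by a core cylinder of radius 41 mm and height 237 mm. The lower flange rests on z = 0 and the three cylinders share a vertical axis.

The ladder is on the floor beside the stool on its +y side. The spool is on top of the stool.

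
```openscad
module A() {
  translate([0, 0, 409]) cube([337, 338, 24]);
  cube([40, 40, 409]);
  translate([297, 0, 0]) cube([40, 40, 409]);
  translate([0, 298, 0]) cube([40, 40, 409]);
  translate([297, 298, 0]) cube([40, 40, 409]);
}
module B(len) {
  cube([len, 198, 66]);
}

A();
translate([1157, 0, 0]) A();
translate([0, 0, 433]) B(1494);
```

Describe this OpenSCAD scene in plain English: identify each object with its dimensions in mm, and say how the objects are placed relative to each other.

A is a four-legged stool. The seat is 337×338 mm, 24 mm thick, top at z = 433 mm. It stands on four square legs, each 40×40 mm in cross-section, from z = 0 to the seat underside, each flush with a corner of the seat.

B is a rectangular beam 1494 mm long (x), 198 mm deep (y), 66 mm thick (z).

The beam spans the tops of two stools placed 820 mm apart, resting at z = 433 mm.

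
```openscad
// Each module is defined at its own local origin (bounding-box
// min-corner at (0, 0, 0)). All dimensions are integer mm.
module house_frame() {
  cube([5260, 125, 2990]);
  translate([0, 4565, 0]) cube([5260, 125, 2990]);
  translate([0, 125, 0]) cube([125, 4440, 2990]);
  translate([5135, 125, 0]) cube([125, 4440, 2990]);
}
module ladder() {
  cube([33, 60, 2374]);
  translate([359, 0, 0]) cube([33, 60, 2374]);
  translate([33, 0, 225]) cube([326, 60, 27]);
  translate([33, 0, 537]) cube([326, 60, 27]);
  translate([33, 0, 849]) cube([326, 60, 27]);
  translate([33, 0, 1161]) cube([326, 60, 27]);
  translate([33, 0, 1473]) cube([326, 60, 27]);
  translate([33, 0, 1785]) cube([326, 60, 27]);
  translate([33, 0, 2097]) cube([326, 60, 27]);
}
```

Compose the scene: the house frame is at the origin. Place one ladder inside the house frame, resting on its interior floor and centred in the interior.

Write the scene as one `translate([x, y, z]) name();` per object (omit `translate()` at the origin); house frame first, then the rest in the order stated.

house_frame();
translate([2434, 2315, 0]) ladder();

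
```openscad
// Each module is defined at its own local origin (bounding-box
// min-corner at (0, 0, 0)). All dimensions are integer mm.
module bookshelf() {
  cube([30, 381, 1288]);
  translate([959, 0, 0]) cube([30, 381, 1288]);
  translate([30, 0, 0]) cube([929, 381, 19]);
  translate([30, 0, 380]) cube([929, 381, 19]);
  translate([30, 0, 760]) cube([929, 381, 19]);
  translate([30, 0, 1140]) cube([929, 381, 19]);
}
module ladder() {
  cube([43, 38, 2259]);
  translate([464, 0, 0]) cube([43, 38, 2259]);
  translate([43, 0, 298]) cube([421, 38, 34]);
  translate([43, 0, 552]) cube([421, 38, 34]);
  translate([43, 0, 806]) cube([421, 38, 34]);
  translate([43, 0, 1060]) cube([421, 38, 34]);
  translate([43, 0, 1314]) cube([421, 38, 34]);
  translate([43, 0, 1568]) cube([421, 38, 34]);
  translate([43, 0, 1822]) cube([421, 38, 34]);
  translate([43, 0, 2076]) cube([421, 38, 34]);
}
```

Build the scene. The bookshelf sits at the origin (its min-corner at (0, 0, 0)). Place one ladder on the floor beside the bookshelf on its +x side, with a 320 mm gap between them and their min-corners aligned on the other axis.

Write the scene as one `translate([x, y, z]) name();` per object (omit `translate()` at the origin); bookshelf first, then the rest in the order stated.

bookshelf();
translate([1309, 0, 0]) ladder();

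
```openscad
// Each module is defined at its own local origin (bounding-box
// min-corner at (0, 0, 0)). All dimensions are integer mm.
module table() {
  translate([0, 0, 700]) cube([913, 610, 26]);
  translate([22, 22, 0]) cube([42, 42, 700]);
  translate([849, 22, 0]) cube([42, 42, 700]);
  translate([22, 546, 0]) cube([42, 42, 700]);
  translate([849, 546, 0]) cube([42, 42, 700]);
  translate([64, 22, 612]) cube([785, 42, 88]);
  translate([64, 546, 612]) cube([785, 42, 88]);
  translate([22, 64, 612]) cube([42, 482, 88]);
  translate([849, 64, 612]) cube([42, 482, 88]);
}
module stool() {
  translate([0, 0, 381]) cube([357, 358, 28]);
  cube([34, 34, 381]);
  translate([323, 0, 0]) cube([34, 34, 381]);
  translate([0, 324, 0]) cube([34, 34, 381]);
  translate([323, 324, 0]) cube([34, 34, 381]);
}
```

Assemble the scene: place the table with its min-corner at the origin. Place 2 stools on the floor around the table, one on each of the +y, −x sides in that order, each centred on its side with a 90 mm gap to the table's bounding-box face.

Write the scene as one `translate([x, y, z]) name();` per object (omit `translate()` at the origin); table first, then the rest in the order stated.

table();
translate([278, 700, 0]) stool();
translate([-447, 126, 0]) stool();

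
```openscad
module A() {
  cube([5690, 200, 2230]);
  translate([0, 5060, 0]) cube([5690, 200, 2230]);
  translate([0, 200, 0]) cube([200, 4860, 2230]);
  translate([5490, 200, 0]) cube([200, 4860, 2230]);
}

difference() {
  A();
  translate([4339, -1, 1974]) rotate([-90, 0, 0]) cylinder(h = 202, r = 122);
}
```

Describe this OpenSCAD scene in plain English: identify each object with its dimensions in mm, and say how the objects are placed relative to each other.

A is a box-shaped house frame (walls only): outside footprint 5690×5260 mm, wall height 2230 mm, wall thickness 200 mm. The two y-facing walls run the full x-width; the two x-facing walls fit between the inner faces of the y-facing walls.

The house frame has a circular hole of radius 122 mm through its front wall, centred at (x = 4339, z = 1974).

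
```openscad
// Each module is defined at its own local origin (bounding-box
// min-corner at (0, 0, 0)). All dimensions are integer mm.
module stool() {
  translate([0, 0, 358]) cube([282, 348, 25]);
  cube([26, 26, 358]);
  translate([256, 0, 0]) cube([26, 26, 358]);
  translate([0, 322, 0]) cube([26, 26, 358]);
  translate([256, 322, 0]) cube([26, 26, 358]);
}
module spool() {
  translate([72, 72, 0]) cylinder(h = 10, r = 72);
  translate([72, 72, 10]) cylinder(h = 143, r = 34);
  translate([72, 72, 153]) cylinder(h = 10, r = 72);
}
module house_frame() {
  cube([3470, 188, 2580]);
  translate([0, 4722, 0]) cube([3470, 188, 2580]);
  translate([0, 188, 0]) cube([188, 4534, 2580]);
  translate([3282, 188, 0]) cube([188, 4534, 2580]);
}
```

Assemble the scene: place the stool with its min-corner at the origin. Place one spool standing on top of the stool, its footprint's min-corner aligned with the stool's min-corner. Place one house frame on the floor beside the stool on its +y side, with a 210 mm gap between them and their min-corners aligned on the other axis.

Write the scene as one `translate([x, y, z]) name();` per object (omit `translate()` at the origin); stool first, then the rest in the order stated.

stool();
translate([0, 0, 383]) spool();
translate([0, 558, 0]) house_frame();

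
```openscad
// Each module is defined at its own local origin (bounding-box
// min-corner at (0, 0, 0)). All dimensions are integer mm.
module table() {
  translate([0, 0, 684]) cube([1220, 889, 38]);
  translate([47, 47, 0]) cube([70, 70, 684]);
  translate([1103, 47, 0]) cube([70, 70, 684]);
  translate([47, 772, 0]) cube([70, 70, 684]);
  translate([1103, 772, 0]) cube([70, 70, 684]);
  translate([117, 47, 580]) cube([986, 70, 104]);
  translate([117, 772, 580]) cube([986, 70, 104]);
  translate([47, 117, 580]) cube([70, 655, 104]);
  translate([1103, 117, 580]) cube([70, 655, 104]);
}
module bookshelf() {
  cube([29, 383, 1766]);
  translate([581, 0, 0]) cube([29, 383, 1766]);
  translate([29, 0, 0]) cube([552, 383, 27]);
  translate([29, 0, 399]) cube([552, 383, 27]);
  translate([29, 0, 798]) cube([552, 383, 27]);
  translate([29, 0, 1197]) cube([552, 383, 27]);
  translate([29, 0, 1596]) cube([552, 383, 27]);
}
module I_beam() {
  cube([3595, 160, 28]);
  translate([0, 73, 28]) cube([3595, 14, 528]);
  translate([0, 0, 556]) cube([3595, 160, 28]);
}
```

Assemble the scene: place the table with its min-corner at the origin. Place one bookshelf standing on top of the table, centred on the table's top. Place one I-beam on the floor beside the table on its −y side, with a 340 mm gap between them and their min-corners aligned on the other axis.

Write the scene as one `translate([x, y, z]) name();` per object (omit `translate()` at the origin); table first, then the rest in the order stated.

table();
translate([305, 253, 722]) bookshelf();
translate([0, -500, 0]) I_beam();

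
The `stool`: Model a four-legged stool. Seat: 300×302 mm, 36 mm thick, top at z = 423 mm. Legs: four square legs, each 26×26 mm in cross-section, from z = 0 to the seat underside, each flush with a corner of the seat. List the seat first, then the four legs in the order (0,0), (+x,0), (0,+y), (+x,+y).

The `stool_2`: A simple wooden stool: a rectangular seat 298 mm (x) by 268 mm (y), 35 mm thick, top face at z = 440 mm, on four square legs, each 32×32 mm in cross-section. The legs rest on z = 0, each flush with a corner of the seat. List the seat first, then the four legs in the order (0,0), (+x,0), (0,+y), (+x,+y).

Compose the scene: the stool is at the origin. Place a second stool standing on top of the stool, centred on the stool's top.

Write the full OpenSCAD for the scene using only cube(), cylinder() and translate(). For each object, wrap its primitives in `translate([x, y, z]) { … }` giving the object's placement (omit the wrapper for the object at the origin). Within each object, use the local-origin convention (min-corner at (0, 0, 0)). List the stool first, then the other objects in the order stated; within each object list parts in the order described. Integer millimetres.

translate([0, 0, 387]) cube([300, 302, 36]);
cube([26, 26, 387]);
translate([274, 0, 0]) cube([26, 26, 387]);
translate([0, 276, 0]) cube([26, 26, 387]);
translate([274, 276, 0]) cube([26, 26, 387]);
translate([1, 17, 423]) {
  translate([0, 0, 405]) cube([298, 268, 35]);
  cube([32, 32, 405]);
  translate([266, 0, 0]) cube([32, 32, 405]);
  translate([0, 236, 0]) cube([32, 32, 405]);
  translate([266, 236, 0]) cube([32, 32, 405]);
}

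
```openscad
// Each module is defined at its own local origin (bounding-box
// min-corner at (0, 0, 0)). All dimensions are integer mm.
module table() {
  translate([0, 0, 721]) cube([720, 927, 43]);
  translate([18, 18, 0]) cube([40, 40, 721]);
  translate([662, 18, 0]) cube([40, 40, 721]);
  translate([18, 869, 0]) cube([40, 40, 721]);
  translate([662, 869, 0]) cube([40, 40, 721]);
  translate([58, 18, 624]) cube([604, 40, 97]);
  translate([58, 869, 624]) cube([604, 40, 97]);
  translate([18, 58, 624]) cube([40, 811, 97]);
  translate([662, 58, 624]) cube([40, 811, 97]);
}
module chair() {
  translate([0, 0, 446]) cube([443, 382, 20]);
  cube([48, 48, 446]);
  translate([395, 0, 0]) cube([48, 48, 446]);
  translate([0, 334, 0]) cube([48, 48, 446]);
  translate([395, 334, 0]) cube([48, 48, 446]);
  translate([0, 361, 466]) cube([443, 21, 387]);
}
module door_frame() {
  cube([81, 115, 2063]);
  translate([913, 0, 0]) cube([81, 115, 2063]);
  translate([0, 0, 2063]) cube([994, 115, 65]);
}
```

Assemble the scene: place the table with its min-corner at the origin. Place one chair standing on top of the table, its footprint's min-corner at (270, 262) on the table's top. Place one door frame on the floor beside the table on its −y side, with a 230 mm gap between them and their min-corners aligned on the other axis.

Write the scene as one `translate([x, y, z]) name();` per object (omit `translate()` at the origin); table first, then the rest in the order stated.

table();
translate([270, 262, 764]) chair();
translate([0, -345, 0]) door_frame();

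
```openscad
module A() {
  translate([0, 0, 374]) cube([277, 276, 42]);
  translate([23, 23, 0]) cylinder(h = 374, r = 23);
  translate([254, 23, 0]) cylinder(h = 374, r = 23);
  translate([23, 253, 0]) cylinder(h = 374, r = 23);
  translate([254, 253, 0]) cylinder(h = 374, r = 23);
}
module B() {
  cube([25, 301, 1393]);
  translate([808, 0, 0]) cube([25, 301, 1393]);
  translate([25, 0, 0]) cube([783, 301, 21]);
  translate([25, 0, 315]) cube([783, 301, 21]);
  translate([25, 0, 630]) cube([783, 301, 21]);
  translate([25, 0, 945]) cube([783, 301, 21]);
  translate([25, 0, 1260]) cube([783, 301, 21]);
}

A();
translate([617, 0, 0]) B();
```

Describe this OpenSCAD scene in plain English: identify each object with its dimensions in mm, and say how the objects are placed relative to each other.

A is a four-legged stool. The seat is 277×276 mm, 42 mm thick, top at z = 416 mm. It stands on four round legs, each 46 mm in diameter, from z = 0 to the seat underside, each leg's axis is inset half a diameter from the nearest pair of seat edges (so the leg's bounding box is flush with the corner).

B is an open bookshelf. Two side panels, each 25 mm thick, 301 mm deep and 1393 mm tall, stand 833 mm apart (outside-to-outside). Between them sit 5 shelves, each 21 mm thick and 301 mm deep, spanning the full gap between the sides. The bottom shelf rests on the floor (its underside at z = 0) and the clear gap between one shelf's top and the next shelf's underside is 294 mm.

The bookshelf is on the floor beside the stool on its +x side.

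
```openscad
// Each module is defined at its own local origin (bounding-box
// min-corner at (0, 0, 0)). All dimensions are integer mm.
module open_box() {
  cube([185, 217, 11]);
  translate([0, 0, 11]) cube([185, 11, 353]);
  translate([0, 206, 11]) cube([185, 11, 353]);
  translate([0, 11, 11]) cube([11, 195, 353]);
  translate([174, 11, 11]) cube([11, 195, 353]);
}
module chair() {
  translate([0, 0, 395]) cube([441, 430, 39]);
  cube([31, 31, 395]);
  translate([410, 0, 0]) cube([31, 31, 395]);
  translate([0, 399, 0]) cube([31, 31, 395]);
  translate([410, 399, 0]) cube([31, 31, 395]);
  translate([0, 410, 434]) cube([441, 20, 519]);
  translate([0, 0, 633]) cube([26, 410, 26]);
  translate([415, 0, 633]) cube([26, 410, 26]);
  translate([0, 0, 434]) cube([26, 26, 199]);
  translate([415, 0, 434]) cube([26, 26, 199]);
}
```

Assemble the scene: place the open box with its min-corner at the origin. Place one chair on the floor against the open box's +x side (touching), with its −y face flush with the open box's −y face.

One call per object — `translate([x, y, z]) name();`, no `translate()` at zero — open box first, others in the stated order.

open_box();
translate([185, 0, 0]) chair();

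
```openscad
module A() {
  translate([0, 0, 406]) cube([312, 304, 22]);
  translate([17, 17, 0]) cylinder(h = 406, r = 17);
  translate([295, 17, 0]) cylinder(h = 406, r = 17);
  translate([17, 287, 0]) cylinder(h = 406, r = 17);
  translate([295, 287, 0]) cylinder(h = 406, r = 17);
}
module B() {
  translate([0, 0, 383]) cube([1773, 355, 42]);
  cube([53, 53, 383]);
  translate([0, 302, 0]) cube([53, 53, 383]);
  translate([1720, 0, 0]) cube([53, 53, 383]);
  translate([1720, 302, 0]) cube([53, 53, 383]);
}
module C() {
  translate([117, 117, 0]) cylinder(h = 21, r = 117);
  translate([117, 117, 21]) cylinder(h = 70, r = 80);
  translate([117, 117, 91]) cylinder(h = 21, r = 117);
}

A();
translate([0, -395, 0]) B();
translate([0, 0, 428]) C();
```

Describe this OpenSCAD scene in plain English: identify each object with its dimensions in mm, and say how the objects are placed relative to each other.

A is a four-legged stool. The seat is a 312×304×22 mm slab whose top surface is at z = 428 mm; four round legs, each 34 mm in diameter, run from the floor (z = 0) to the underside of the seat, each leg's axis is inset half a diameter from the nearest pair of seat edges (so the leg's bounding box is flush with the corner).

B is a bench: a 1773×355 mm seat slab, 42 mm thick, top at z = 425 mm, on four 53×53 mm square legs flush with the seat corners and standing on z = 0.

C is a spool: two coaxial disc flanges of radius 117 mm and thickness 21 mm, joined by a core cylinder of radius 80 mm and height 70 mm. The lower flange rests on z = 0 and the three cylinders share a vertical axis.

The bench is on the floor beside the stool on its −y side. The spool is on top of the stool.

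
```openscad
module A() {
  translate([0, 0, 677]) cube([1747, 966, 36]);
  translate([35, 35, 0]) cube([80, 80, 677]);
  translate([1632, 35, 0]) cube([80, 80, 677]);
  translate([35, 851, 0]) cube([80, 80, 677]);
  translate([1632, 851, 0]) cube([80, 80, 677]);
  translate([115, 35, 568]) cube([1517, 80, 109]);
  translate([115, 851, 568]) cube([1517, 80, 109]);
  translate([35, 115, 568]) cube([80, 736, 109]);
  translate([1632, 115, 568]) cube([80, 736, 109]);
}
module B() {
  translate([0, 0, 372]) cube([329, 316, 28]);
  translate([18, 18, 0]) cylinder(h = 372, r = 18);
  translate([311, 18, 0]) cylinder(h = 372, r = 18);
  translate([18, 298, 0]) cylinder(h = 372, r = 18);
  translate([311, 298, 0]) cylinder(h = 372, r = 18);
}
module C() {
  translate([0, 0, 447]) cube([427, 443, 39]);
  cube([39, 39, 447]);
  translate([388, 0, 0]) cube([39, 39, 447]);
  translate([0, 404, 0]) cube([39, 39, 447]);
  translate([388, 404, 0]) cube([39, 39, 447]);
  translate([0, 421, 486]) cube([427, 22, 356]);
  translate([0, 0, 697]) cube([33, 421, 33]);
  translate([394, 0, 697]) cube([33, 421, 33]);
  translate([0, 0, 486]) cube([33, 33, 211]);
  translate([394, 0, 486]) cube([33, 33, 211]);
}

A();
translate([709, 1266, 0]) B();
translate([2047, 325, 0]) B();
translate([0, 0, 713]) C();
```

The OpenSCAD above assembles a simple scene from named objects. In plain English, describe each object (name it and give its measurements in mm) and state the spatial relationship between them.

A is a table with a 1747×966 mm rectangular top, 36 mm thick, top surface at z = 713 mm, supported by four 80×80 mm square legs, each inset 35 mm from the nearest pair of top edges, running from the floor. Four apron rails, 80 mm thick and 109 mm tall, run between adjacent legs with their top edges flush with the underside of the top and their outer faces flush with the legs' outer faces.

B is a simple wooden stool: a rectangular seat 329 mm (x) by 316 mm (y), 28 mm thick, top face at z = 400 mm, on four round legs, each 36 mm in diameter. The legs rest on z = 0, each leg's axis is inset half a diameter from the nearest pair of seat edges (so the leg's bounding box is flush with the corner).

C is a chair: 427×443 mm seat, 39 mm thick, top at z = 486 mm, on four 39 mm square corner legs flush with the seat edges. A 22 mm thick backrest slab spans the full seat width, extending 356 mm above the seat top, its back face flush with the seat's +y edge. Two armrests of 33×33 mm section run along each side from the seat's front edge to the front of the backrest, top faces 244 mm above the seat top and outer faces flush with the seat's x-edges; a 33×33 mm post under the front of each armrest stands on the seat at the front corner.

Two stools sit around the table at the +y, +x sides. The chair is on top of the table.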